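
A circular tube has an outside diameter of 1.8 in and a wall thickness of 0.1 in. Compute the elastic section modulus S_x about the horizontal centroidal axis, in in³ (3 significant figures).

Split into non-overlapping primitives; take the origin at the lower-left of the bounding box.
Outer circle: ⌀1.8, A = 2.5447 in², y = 0.9 in, Ī = 0.5153 in⁴.
Bore (subtracted): ⌀1.6, A = 2.0106 in², y = 0.9 in, Ī = 0.3217 in⁴.
By symmetry the centroid is at mid-height, ȳ = 0.9 in.
All pieces are centred on the horizontal centroidal axis, so I = ΣĪ (holes subtracted) = 0.1936 in⁴.
Extreme fibre distance c = 0.9 in; S = I/c = 0.21511 in³.

S_x ≈ 0.215 in³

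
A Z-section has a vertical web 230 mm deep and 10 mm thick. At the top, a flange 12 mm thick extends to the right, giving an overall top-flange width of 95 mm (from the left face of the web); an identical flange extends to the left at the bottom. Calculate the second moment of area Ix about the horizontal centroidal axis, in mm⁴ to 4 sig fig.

Ix ≈ 3.440 × 10⁷ mm⁴

Split into non-overlapping primitives; take the origin at the lower-left of the bounding box.
Web: 10 × 230, A = 2 300 mm², y = 115 mm, Ī = 10 139 167 mm⁴.
Top flange (beyond web): 85 × 12, A = 1 020 mm², y = 224 mm, Ī = 12 240 mm⁴.
Bottom flange (beyond web): 85 × 12, A = 1 020 mm², y = 6 mm, Ī = 12 240 mm⁴.
Centroid: ȳ = ΣA·y / ΣA = 115 mm.
Transfer each piece to the horizontal centroidal axis using Ī + A·d² with d = y − 115:
  web: d = 0 mm → contributes +10 139 167 mm⁴
  top flange (beyond web): d = 109 mm → contributes +12 130 860 mm⁴
  bottom flange (beyond web): d = -109 mm → contributes +12 130 860 mm⁴
Total I = 34 400 887 mm⁴.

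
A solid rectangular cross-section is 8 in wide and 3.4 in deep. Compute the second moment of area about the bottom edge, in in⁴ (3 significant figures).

I_base ≈ 105 in⁴

The section: 8 × 3.4, A = 27.2 in², y = 1.7 in, Ī = 26.203 in⁴.
Transfer it to the base of the section using Ī + A·d² with d = y − 0:
  the section: d = 1.7 in → contributes +104.81 in⁴
Total I = 104.81 in⁴.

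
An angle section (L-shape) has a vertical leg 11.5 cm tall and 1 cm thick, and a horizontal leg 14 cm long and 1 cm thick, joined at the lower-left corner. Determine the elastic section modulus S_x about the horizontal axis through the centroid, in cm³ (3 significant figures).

Decompose the section into non-overlapping parts with the origin at the bottom-left of its bounding rectangle.
Vertical leg: 1 × 11.5, A = 11.5 cm², y = 5.75 cm, Ī = 126.74 cm⁴.
Horizontal leg (remainder): 13 × 1, A = 13 cm², y = 0.5 cm, Ī = 1.0833 cm⁴.
Centroid: ȳ = ΣA·y / ΣA = 2.9643 cm.
Transfer each piece to the horizontal axis through the centroid using Ī + A·d² with d = y − 2.9643:
  vertical leg: d = 2.7857 cm → contributes +215.98 cm⁴
  horizontal leg (remainder): d = -2.4643 cm → contributes +80.028 cm⁴
Total I = 296.01 cm⁴.
Extreme fibre distance c = 8.5357 cm; S = I/c = 34.679 cm³.

S_x ≈ 34.7 cm³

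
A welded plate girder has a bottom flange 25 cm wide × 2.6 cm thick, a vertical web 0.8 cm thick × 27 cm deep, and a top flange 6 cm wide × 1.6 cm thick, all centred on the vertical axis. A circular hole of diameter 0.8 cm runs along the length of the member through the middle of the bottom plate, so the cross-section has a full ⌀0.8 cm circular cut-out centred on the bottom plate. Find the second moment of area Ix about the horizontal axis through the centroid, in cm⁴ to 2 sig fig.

Ix ≈ 1.0 × 10⁴ cm⁴

Treat the section as a set of non-overlapping primitives; coordinates are from the bounding-box lower-left.
Bottom plate: 25 × 2.6, A = 65 cm², y = 1.3 cm, Ī = 36.62 cm⁴.
Web plate: 0.8 × 27, A = 21.6 cm², y = 16.1 cm, Ī = 1 312 cm⁴.
Top plate: 6 × 1.6, A = 9.6 cm², y = 30.4 cm, Ī = 2.048 cm⁴.
Hole (subtracted): ⌀0.8, A = 0.5027 cm², y = 1.3 cm, Ī = 0.02011 cm⁴.
Centroid: ȳ = ΣA·y / ΣA = 7.56 cm.
Transfer each piece to the horizontal axis through the centroid using Ī + A·d² with d = y − 7.56:
  bottom plate: d = -6.26 cm → contributes +2 584 cm⁴
  web plate: d = 8.54 cm → contributes +2 888 cm⁴
  top plate: d = 22.84 cm → contributes +5 010 cm⁴
  hole: d = -6.26 cm → contributes −19.72 cm⁴
Total I = 10 462 cm⁴.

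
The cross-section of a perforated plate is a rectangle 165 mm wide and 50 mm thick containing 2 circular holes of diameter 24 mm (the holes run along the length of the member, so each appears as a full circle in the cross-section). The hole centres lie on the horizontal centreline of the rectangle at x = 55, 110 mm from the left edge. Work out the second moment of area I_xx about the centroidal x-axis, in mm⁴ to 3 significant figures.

Break the section into simple shapes (no overlaps), measuring from the bottom-left corner of the bounding box.
Plate: 165 × 50, A = 8 250 mm², y = 25 mm, Ī = 1 718 750 mm⁴.
Hole 1 (subtracted): ⌀24, A = 452.39 mm², y = 25 mm, Ī = 16 286 mm⁴.
Hole 2 (subtracted): ⌀24, A = 452.39 mm², y = 25 mm, Ī = 16 286 mm⁴.
By symmetry the centroid is at mid-height, ȳ = 25 mm.
All pieces are centred on the centroidal x-axis, so I = ΣĪ (holes subtracted) = 1 686 178 mm⁴.

I_xx ≈ 1.69 × 10⁶ mm⁴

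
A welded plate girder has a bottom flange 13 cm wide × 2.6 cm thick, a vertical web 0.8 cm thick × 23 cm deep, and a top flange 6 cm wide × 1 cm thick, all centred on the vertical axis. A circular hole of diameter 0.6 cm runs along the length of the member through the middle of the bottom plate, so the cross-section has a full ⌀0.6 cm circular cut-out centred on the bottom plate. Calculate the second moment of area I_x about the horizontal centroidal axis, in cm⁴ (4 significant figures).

Decompose the section into non-overlapping parts with the origin at the bottom-left of its bounding rectangle.
Bottom plate: 13 × 2.6, A = 33.8 cm², y = 1.3 cm, Ī = 19.0407 cm⁴.
Web plate: 0.8 × 23, A = 18.4 cm², y = 14.1 cm, Ī = 811.133 cm⁴.
Top plate: 6 × 1, A = 6 cm², y = 26.1 cm, Ī = 0.5 cm⁴.
Hole (subtracted): ⌀0.6, A = 0.282743 cm², y = 1.3 cm, Ī = 0.00636173 cm⁴.
Centroid: ȳ = ΣA·y / ΣA = 7.93567 cm.
Transfer each piece to the horizontal centroidal axis using Ī + A·d² with d = y − 7.93567:
  bottom plate: d = -6.63567 cm → contributes +1507.33 cm⁴
  web plate: d = 6.16433 cm → contributes +1510.31 cm⁴
  top plate: d = 18.1643 cm → contributes +1980.16 cm⁴
  hole: d = -6.63567 cm → contributes −12.4562 cm⁴
Total I = 4985.34 cm⁴.

I_x ≈ 4985 cm⁴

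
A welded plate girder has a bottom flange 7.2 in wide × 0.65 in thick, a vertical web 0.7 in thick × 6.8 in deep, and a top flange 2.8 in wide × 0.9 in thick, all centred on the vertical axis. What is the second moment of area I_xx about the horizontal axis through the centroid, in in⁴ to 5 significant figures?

Split into non-overlapping primitives; take the origin at the lower-left of the bounding box.
Bottom plate: 7.2 × 0.65, A = 4.68 in², y = 0.325 in, Ī = 0.164775 in⁴.
Web plate: 0.7 × 6.8, A = 4.76 in², y = 4.05 in, Ī = 18.34187 in⁴.
Top plate: 2.8 × 0.9, A = 2.52 in², y = 7.9 in, Ī = 0.1701 in⁴.
Centroid: ȳ = ΣA·y / ΣA = 3.403595 in.
Transfer each piece to the horizontal axis through the centroid using Ī + A·d² with d = y − 3.403595:
  bottom plate: d = -3.078595 in → contributes +44.52064 in⁴
  web plate: d = 0.6464047 in → contributes +20.33078 in⁴
  top plate: d = 4.496405 in → contributes +51.11859 in⁴
Total I = 115.97 in⁴.

I_xx ≈ 115.97 in⁴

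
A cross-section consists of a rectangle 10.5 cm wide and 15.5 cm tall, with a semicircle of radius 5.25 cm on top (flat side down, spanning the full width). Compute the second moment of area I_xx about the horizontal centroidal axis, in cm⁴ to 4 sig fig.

Decompose the section into non-overlapping parts with the origin at the bottom-left of its bounding rectangle.
Rectangular body: 10.5 × 15.5, A = 162.75 cm², y = 7.75 cm, Ī = 3258.39 cm⁴.
Semicircular cap: semicircle r = 5.25, A = 43.2951 cm², y = 17.7282 cm, Ī = 83.3814 cm⁴.
Centroid: ȳ = ΣA·y / ΣA = 9.84666 cm.
Transfer each piece to the horizontal centroidal axis using Ī + A·d² with d = y − 9.84666:
  rectangular body: d = -2.09666 cm → contributes +3973.83 cm⁴
  semicircular cap: d = 7.88151 cm → contributes +2772.8 cm⁴
Total I = 6746.63 cm⁴.

I_xx ≈ 6747 cm⁴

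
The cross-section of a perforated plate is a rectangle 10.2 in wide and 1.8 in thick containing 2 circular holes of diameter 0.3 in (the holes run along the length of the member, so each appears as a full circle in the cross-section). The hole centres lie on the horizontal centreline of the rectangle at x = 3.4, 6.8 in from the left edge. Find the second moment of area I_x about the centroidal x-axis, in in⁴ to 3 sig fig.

Break the section into simple shapes (no overlaps), measuring from the bottom-left corner of the bounding box.
Plate: 10.2 × 1.8, A = 18.36 in², y = 0.9 in, Ī = 4.9572 in⁴.
Hole 1 (subtracted): ⌀0.3, A = 0.070686 in², y = 0.9 in, Ī = 0.00039761 in⁴.
Hole 2 (subtracted): ⌀0.3, A = 0.070686 in², y = 0.9 in, Ī = 0.00039761 in⁴.
By symmetry the centroid is at mid-height, ȳ = 0.9 in.
All pieces are centred on the centroidal x-axis, so I = ΣĪ (holes subtracted) = 4.9564 in⁴.

I_x ≈ 4.96 in⁴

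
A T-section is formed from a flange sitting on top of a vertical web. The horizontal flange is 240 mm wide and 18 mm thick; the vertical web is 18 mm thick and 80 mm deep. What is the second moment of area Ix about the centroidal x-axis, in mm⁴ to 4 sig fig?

Ix ≈ 3.478 × 10⁶ mm⁴

Break the section into simple shapes (no overlaps), measuring from the bottom-left corner of the bounding box.
Flange: 240 × 18, A = 4 320 mm², y = 89 mm, Ī = 116 640 mm⁴.
Web: 18 × 80, A = 1 440 mm², y = 40 mm, Ī = 768 000 mm⁴.
Centroid: ȳ = ΣA·y / ΣA = 76.75 mm.
Transfer each piece to the centroidal x-axis using Ī + A·d² with d = y − 76.75:
  flange: d = 12.25 mm → contributes +764 910 mm⁴
  web: d = -36.75 mm → contributes +2 712 810 mm⁴
Total I = 3 477 720 mm⁴.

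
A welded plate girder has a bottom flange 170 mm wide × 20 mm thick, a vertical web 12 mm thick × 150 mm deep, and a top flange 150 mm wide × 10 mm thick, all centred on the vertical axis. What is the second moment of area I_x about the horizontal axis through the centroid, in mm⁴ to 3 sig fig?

Break the section into simple shapes (no overlaps), measuring from the bottom-left corner of the bounding box.
Bottom plate: 170 × 20, A = 3 400 mm², y = 10 mm, Ī = 113 333 mm⁴.
Web plate: 12 × 150, A = 1 800 mm², y = 95 mm, Ī = 3 375 000 mm⁴.
Top plate: 150 × 10, A = 1 500 mm², y = 175 mm, Ī = 12 500 mm⁴.
Centroid: ȳ = ΣA·y / ΣA = 69.776 mm.
Transfer each piece to the horizontal axis through the centroid using Ī + A·d² with d = y − 69.776:
  bottom plate: d = -59.776 mm → contributes +12 262 160 mm⁴
  web plate: d = 25.224 mm → contributes +4 520 239 mm⁴
  top plate: d = 105.22 mm → contributes +16 620 598 mm⁴
Total I = 33 402 998 mm⁴.

I_x ≈ 3.34 × 10⁷ mm⁴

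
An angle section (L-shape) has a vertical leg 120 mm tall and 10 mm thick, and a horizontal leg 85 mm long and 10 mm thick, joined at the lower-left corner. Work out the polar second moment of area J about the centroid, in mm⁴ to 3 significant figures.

J ≈ 4.04 × 10⁶ mm⁴

Decompose the section into non-overlapping parts with the origin at the bottom-left of its bounding rectangle.
Vertical leg: 10 × 120, A = 1 200 mm², y = 60 mm, Ī = 1 440 000 mm⁴.
Horizontal leg (remainder): 75 × 10, A = 750 mm², y = 5 mm, Ī = 6 250 mm⁴.
Centroid: ȳ = ΣA·y / ΣA = 38.846 mm.
Transfer each piece to the centroidal x-axis using Ī + A·d² with d = y − 38.846:
  vertical leg: d = 21.154 mm → contributes +1 976 982 mm⁴
  horizontal leg (remainder): d = -33.846 mm → contributes +865 422 mm⁴
Total I = 2 842 404 mm⁴.
For the y-axis: x̄ = 21.346 mm.
Repeating about the centroidal y-axis gives I_y = 1 195 216 mm⁴.
Polar second moment: J = I_x + I_y = 4 037 620 mm⁴.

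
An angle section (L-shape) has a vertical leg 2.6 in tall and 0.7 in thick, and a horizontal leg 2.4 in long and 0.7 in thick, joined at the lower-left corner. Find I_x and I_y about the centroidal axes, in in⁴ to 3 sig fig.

Break the section into simple shapes (no overlaps), measuring from the bottom-left corner of the bounding box.
Vertical leg: 0.7 × 2.6, A = 1.82 in², y = 1.3 in, Ī = 1.0253 in⁴.
Horizontal leg (remainder): 1.7 × 0.7, A = 1.19 in², y = 0.35 in, Ī = 0.048592 in⁴.
Centroid: ȳ = ΣA·y / ΣA = 0.92442 in.
Transfer each piece to the centroidal x-axis using Ī + A·d² with d = y − 0.92442:
  vertical leg: d = 0.37558 in → contributes +1.282 in⁴
  horizontal leg (remainder): d = -0.57442 in → contributes +0.44124 in⁴
Total I = 1.7232 in⁴.
For the y-axis: x̄ = 0.82442 in.
Repeating about the centroidal y-axis gives I_y = 1.397 in⁴.

I_x ≈ 1.72 in⁴, I_y ≈ 1.40 in⁴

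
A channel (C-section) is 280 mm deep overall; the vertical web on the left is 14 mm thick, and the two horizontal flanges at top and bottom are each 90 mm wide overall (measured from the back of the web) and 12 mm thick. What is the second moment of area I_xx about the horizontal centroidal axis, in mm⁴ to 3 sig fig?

I_xx ≈ 5.84 × 10⁷ mm⁴

Break the section into simple shapes (no overlaps), measuring from the bottom-left corner of the bounding box.
Web: 14 × 280, A = 3 920 mm², y = 140 mm, Ī = 25 610 667 mm⁴.
Top flange (beyond web): 76 × 12, A = 912 mm², y = 274 mm, Ī = 10 944 mm⁴.
Bottom flange (beyond web): 76 × 12, A = 912 mm², y = 6 mm, Ī = 10 944 mm⁴.
By symmetry the centroid is at mid-height, ȳ = 140 mm.
Transfer each piece to the horizontal centroidal axis using Ī + A·d² with d = y − 140:
  web: d = 0 mm → contributes +25 610 667 mm⁴
  top flange (beyond web): d = 134 mm → contributes +16 386 816 mm⁴
  bottom flange (beyond web): d = -134 mm → contributes +16 386 816 mm⁴
Total I = 58 384 299 mm⁴.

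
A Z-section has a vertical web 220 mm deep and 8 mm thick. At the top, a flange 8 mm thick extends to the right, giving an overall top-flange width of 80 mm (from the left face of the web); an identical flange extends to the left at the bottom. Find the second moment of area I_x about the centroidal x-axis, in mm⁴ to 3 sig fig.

Decompose the section into non-overlapping parts with the origin at the bottom-left of its bounding rectangle.
Web: 8 × 220, A = 1 760 mm², y = 110 mm, Ī = 7 098 667 mm⁴.
Top flange (beyond web): 72 × 8, A = 576 mm², y = 216 mm, Ī = 3 072 mm⁴.
Bottom flange (beyond web): 72 × 8, A = 576 mm², y = 4 mm, Ī = 3 072 mm⁴.
Centroid: ȳ = ΣA·y / ΣA = 110 mm.
Transfer each piece to the centroidal x-axis using Ī + A·d² with d = y − 110:
  web: d = 0 mm → contributes +7 098 667 mm⁴
  top flange (beyond web): d = 106 mm → contributes +6 475 008 mm⁴
  bottom flange (beyond web): d = -106 mm → contributes +6 475 008 mm⁴
Total I = 20 048 683 mm⁴.

I_x ≈ 2.00 × 10⁷ mm⁴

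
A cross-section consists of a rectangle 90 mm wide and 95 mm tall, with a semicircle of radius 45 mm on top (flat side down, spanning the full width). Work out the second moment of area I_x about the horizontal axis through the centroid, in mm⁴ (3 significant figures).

I_x ≈ 1.72 × 10⁷ mm⁴

Split into non-overlapping primitives; take the origin at the lower-left of the bounding box.
Rectangular body: 90 × 95, A = 8 550 mm², y = 47.5 mm, Ī = 6 430 313 mm⁴.
Semicircular cap: semicircle r = 45, A = 3180.9 mm², y = 114.1 mm, Ī = 450 072 mm⁴.
Centroid: ȳ = ΣA·y / ΣA = 65.558 mm.
Transfer each piece to the horizontal axis through the centroid using Ī + A·d² with d = y − 65.558:
  rectangular body: d = -18.058 mm → contributes +9 218 527 mm⁴
  semicircular cap: d = 48.54 mm → contributes +7 944 653 mm⁴
Total I = 17 163 180 mm⁴.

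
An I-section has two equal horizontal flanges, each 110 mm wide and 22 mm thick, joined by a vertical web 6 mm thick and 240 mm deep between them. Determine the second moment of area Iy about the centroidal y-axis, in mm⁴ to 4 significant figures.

Iy ≈ 4.885 × 10⁶ mm⁴

Break the section into simple shapes (no overlaps), measuring from the bottom-left corner of the bounding box.
Bottom flange: 110 × 22, A = 2 420 mm², x = 55 mm, Ī = 2 440 167 mm⁴.
Web: 6 × 240, A = 1 440 mm², x = 55 mm, Ī = 4 320 mm⁴.
Top flange: 110 × 22, A = 2 420 mm², x = 55 mm, Ī = 2 440 167 mm⁴.
By symmetry the centroid is at mid-width, x̄ = 55 mm.
All pieces are centred on the centroidal y-axis, so I = ΣĪ = 4 884 653 mm⁴.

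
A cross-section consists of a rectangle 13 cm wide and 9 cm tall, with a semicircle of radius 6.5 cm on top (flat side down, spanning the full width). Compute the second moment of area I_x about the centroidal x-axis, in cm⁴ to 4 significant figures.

I_x ≈ 3217 cm⁴

Split into non-overlapping primitives; take the origin at the lower-left of the bounding box.
Rectangular body: 13 × 9, A = 117 cm², y = 4.5 cm, Ī = 789.75 cm⁴.
Semicircular cap: semicircle r = 6.5, A = 66.3661 cm², y = 11.7587 cm, Ī = 195.923 cm⁴.
Centroid: ȳ = ΣA·y / ΣA = 7.12715 cm.
Transfer each piece to the centroidal x-axis using Ī + A·d² with d = y − 7.12715:
  rectangular body: d = -2.62715 cm → contributes +1597.28 cm⁴
  semicircular cap: d = 4.63153 cm → contributes +1619.55 cm⁴
Total I = 3216.83 cm⁴.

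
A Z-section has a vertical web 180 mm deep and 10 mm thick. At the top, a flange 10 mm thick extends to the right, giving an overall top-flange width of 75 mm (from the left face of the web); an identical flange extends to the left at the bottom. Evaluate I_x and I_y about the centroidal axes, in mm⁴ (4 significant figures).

Decompose the section into non-overlapping parts with the origin at the bottom-left of its bounding rectangle.
Web: 10 × 180, A = 1 800 mm², y = 90 mm, Ī = 4 860 000 mm⁴.
Top flange (beyond web): 65 × 10, A = 650 mm², y = 175 mm, Ī = 5416.67 mm⁴.
Bottom flange (beyond web): 65 × 10, A = 650 mm², y = 5 mm, Ī = 5416.67 mm⁴.
Centroid: ȳ = ΣA·y / ΣA = 90 mm.
Transfer each piece to the centroidal x-axis using Ī + A·d² with d = y − 90:
  web: d = 0 mm → contributes +4 860 000 mm⁴
  top flange (beyond web): d = 85 mm → contributes +4 701 667 mm⁴
  bottom flange (beyond web): d = -85 mm → contributes +4 701 667 mm⁴
Total I = 14 263 333 mm⁴.
For the y-axis: x̄ = 70 mm.
Repeating about the centroidal y-axis gives I_y = 2 300 833 mm⁴.

I_x ≈ 1.426 × 10⁷ mm⁴, I_y ≈ 2.301 × 10⁶ mm⁴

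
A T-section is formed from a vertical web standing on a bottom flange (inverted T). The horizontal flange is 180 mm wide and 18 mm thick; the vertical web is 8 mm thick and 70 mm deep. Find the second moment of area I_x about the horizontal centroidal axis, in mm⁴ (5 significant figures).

Treat the section as a set of non-overlapping primitives; coordinates are from the bounding-box lower-left.
Flange: 180 × 18, A = 3 240 mm², y = 9 mm, Ī = 87 480 mm⁴.
Web: 8 × 70, A = 560 mm², y = 53 mm, Ī = 228666.7 mm⁴.
Centroid: ȳ = ΣA·y / ΣA = 15.48421 mm.
Transfer each piece to the horizontal centroidal axis using Ī + A·d² with d = y − 15.48421:
  flange: d = -6.484211 mm → contributes +223705.8 mm⁴
  web: d = 37.51579 mm → contributes +1 016 830 mm⁴
Total I = 1 240 536 mm⁴.

I_x ≈ 1.2405 × 10⁶ mm⁴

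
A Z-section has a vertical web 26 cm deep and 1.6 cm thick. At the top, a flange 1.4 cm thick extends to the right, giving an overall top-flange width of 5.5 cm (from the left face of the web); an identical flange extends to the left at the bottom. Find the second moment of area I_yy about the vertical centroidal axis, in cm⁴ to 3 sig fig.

Decompose the section into non-overlapping parts with the origin at the bottom-left of its bounding rectangle.
Web: 1.6 × 26, A = 41.6 cm², x = 4.7 cm, Ī = 8.8747 cm⁴.
Top flange (beyond web): 3.9 × 1.4, A = 5.46 cm², x = 7.45 cm, Ī = 6.9206 cm⁴.
Bottom flange (beyond web): 3.9 × 1.4, A = 5.46 cm², x = 1.95 cm, Ī = 6.9206 cm⁴.
Centroid: x̄ = ΣA·x / ΣA = 4.7 cm.
Transfer each piece to the vertical centroidal axis using Ī + A·d² with d = x − 4.7:
  web: d = 0 cm → contributes +8.8747 cm⁴
  top flange (beyond web): d = 2.75 cm → contributes +48.212 cm⁴
  bottom flange (beyond web): d = -2.75 cm → contributes +48.212 cm⁴
Total I = 105.3 cm⁴.

I_yy ≈ 105 cm⁴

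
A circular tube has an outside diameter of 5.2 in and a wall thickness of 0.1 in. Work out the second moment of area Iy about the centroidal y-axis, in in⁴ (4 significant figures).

Iy ≈ 5.211 in⁴

Treat the section as a set of non-overlapping primitives; coordinates are from the bounding-box lower-left.
Outer circle: ⌀5.2, A = 21.2372 in², x = 2.6 in, Ī = 35.8908 in⁴.
Bore (subtracted): ⌀5, A = 19.635 in², x = 2.6 in, Ī = 30.6796 in⁴.
By symmetry the centroid is at mid-width, x̄ = 2.6 in.
All pieces are centred on the centroidal y-axis, so I = ΣĪ (holes subtracted) = 5.2112 in⁴.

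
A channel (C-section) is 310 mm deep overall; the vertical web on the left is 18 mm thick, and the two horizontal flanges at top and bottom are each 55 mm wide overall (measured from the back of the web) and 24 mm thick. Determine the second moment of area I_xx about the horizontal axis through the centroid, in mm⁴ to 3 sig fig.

Break the section into simple shapes (no overlaps), measuring from the bottom-left corner of the bounding box.
Web: 18 × 310, A = 5 580 mm², y = 155 mm, Ī = 44 686 500 mm⁴.
Top flange (beyond web): 37 × 24, A = 888 mm², y = 298 mm, Ī = 42 624 mm⁴.
Bottom flange (beyond web): 37 × 24, A = 888 mm², y = 12 mm, Ī = 42 624 mm⁴.
By symmetry the centroid is at mid-height, ȳ = 155 mm.
Transfer each piece to the horizontal axis through the centroid using Ī + A·d² with d = y − 155:
  web: d = 0 mm → contributes +44 686 500 mm⁴
  top flange (beyond web): d = 143 mm → contributes +18 201 336 mm⁴
  bottom flange (beyond web): d = -143 mm → contributes +18 201 336 mm⁴
Total I = 81 089 172 mm⁴.

I_xx ≈ 8.11 × 10⁷ mm⁴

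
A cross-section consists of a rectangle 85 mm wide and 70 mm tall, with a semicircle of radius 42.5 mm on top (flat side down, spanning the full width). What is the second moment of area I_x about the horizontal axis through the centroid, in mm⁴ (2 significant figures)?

I_x ≈ 8.2 × 10⁶ mm⁴

Treat the section as a set of non-overlapping primitives; coordinates are from the bounding-box lower-left.
Rectangular body: 85 × 70, A = 5 950 mm², y = 35 mm, Ī = 2 429 583 mm⁴.
Semicircular cap: semicircle r = 42.5, A = 2 837 mm², y = 88.04 mm, Ī = 358 086 mm⁴.
Centroid: ȳ = ΣA·y / ΣA = 52.12 mm.
Transfer each piece to the horizontal axis through the centroid using Ī + A·d² with d = y − 52.12:
  rectangular body: d = -17.12 mm → contributes +4 174 495 mm⁴
  semicircular cap: d = 35.91 mm → contributes +4 017 342 mm⁴
Total I = 8 191 837 mm⁴.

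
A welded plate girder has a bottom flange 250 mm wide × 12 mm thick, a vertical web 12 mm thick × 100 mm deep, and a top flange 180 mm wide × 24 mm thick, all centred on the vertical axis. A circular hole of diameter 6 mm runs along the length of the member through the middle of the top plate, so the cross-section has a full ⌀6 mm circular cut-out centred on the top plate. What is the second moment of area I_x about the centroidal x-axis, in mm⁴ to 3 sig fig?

Break the section into simple shapes (no overlaps), measuring from the bottom-left corner of the bounding box.
Bottom plate: 250 × 12, A = 3 000 mm², y = 6 mm, Ī = 36 000 mm⁴.
Web plate: 12 × 100, A = 1 200 mm², y = 62 mm, Ī = 1 000 000 mm⁴.
Top plate: 180 × 24, A = 4 320 mm², y = 124 mm, Ī = 207 360 mm⁴.
Hole (subtracted): ⌀6, A = 28.274 mm², y = 124 mm, Ī = 63.617 mm⁴.
Centroid: ȳ = ΣA·y / ΣA = 73.551 mm.
Transfer each piece to the centroidal x-axis using Ī + A·d² with d = y − 73.551:
  bottom plate: d = -67.551 mm → contributes +13 725 368 mm⁴
  web plate: d = -11.551 mm → contributes +1 160 108 mm⁴
  top plate: d = 50.449 mm → contributes +11 202 247 mm⁴
  hole: d = 50.449 mm → contributes −72 025 mm⁴
Total I = 26 015 698 mm⁴.

I_x ≈ 2.60 × 10⁷ mm⁴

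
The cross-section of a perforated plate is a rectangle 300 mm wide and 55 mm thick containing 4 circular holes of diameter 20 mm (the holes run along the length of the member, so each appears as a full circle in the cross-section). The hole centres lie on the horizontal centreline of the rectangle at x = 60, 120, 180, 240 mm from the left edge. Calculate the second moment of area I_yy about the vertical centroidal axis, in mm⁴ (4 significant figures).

Treat the section as a set of non-overlapping primitives; coordinates are from the bounding-box lower-left.
Plate: 300 × 55, A = 16 500 mm², x = 150 mm, Ī = 123 750 000 mm⁴.
Hole 1 (subtracted): ⌀20, A = 314.159 mm², x = 60 mm, Ī = 7853.98 mm⁴.
Hole 2 (subtracted): ⌀20, A = 314.159 mm², x = 120 mm, Ī = 7853.98 mm⁴.
Hole 3 (subtracted): ⌀20, A = 314.159 mm², x = 180 mm, Ī = 7853.98 mm⁴.
Hole 4 (subtracted): ⌀20, A = 314.159 mm², x = 240 mm, Ī = 7853.98 mm⁴.
By symmetry the centroid is at mid-width, x̄ = 150 mm.
Transfer each piece to the vertical centroidal axis using Ī + A·d² with d = x − 150:
  plate: d = 0 mm → contributes +123 750 000 mm⁴
  hole 1: d = -90 mm → contributes −2 552 544 mm⁴
  hole 2: d = -30 mm → contributes −290 597 mm⁴
  hole 3: d = 30 mm → contributes −290 597 mm⁴
  hole 4: d = 90 mm → contributes −2 552 544 mm⁴
Total I = 118 063 717 mm⁴.

I_yy ≈ 1.181 × 10⁸ mm⁴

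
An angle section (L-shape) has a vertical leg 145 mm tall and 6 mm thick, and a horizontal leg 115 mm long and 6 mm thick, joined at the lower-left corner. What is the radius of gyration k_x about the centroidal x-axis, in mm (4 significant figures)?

Treat the section as a set of non-overlapping primitives; coordinates are from the bounding-box lower-left.
Vertical leg: 6 × 145, A = 870 mm², y = 72.5 mm, Ī = 1 524 313 mm⁴.
Horizontal leg (remainder): 109 × 6, A = 654 mm², y = 3 mm, Ī = 1 962 mm⁴.
Centroid: ȳ = ΣA·y / ΣA = 42.6752 mm.
Transfer each piece to the centroidal x-axis using Ī + A·d² with d = y − 42.6752:
  vertical leg: d = 29.8248 mm → contributes +2 298 194 mm⁴
  horizontal leg (remainder): d = -39.6752 mm → contributes +1 031 437 mm⁴
Total I = 3 329 631 mm⁴.
Radius of gyration: k = √(I/A) = √(3 329 631 / 1 524) = 46.7418 mm.

k_x ≈ 46.74 mm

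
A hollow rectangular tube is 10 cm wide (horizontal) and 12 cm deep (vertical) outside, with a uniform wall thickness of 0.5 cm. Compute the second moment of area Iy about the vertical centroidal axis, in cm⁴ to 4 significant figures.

Split into non-overlapping primitives; take the origin at the lower-left of the bounding box.
Outer rectangle: 10 × 12, A = 120 cm², x = 5 cm, Ī = 1 000 cm⁴.
Inner void (subtracted): 9 × 11, A = 99 cm², x = 5 cm, Ī = 668.25 cm⁴.
By symmetry the centroid is at mid-width, x̄ = 5 cm.
All pieces are centred on the vertical centroidal axis, so I = ΣĪ (holes subtracted) = 331.75 cm⁴.

Iy ≈ 331.8 cm⁴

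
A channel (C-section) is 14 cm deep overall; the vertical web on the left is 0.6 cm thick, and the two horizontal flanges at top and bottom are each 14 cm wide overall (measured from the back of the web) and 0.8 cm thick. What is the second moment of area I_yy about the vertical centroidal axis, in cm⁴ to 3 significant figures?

Break the section into simple shapes (no overlaps), measuring from the bottom-left corner of the bounding box.
Web: 0.6 × 14, A = 8.4 cm², x = 0.3 cm, Ī = 0.252 cm⁴.
Top flange (beyond web): 13.4 × 0.8, A = 10.72 cm², x = 7.3 cm, Ī = 160.41 cm⁴.
Bottom flange (beyond web): 13.4 × 0.8, A = 10.72 cm², x = 7.3 cm, Ī = 160.41 cm⁴.
Centroid: x̄ = ΣA·x / ΣA = 5.3295 cm.
Transfer each piece to the vertical centroidal axis using Ī + A·d² with d = x − 5.3295:
  web: d = -5.0295 cm → contributes +212.74 cm⁴
  top flange (beyond web): d = 1.9705 cm → contributes +202.03 cm⁴
  bottom flange (beyond web): d = 1.9705 cm → contributes +202.03 cm⁴
Total I = 616.8 cm⁴.

I_yy ≈ 617 cm⁴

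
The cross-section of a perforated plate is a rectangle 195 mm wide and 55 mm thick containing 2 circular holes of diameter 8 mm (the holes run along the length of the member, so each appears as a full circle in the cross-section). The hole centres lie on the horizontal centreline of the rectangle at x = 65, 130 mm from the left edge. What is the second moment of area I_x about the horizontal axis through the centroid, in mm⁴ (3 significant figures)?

Treat the section as a set of non-overlapping primitives; coordinates are from the bounding-box lower-left.
Plate: 195 × 55, A = 10 725 mm², y = 27.5 mm, Ī = 2 703 594 mm⁴.
Hole 1 (subtracted): ⌀8, A = 50.265 mm², y = 27.5 mm, Ī = 201.06 mm⁴.
Hole 2 (subtracted): ⌀8, A = 50.265 mm², y = 27.5 mm, Ī = 201.06 mm⁴.
By symmetry the centroid is at mid-height, ȳ = 27.5 mm.
All pieces are centred on the horizontal axis through the centroid, so I = ΣĪ (holes subtracted) = 2 703 192 mm⁴.

I_x ≈ 2.70 × 10⁶ mm⁴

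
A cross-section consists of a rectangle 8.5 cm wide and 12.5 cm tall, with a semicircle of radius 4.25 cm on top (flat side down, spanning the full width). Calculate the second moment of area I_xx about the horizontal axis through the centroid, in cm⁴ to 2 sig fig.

Treat the section as a set of non-overlapping primitives; coordinates are from the bounding-box lower-left.
Rectangular body: 8.5 × 12.5, A = 106.3 cm², y = 6.25 cm, Ī = 1 383 cm⁴.
Semicircular cap: semicircle r = 4.25, A = 28.37 cm², y = 14.3 cm, Ī = 35.81 cm⁴.
Centroid: ȳ = ΣA·y / ΣA = 7.947 cm.
Transfer each piece to the horizontal axis through the centroid using Ī + A·d² with d = y − 7.947:
  rectangular body: d = -1.697 cm → contributes +1 690 cm⁴
  semicircular cap: d = 6.356 cm → contributes +1 182 cm⁴
Total I = 2 872 cm⁴.

I_xx ≈ 2900 cm⁴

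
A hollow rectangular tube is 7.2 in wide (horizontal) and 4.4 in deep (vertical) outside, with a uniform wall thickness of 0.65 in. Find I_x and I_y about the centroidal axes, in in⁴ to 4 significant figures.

I_x ≈ 36.46 in⁴, I_y ≈ 83.80 in⁴

Split into non-overlapping primitives; take the origin at the lower-left of the bounding box.
Outer rectangle: 7.2 × 4.4, A = 31.68 in², y = 2.2 in, Ī = 51.1104 in⁴.
Inner void (subtracted): 5.9 × 3.1, A = 18.29 in², y = 2.2 in, Ī = 14.6472 in⁴.
By symmetry the centroid is at mid-height, ȳ = 2.2 in.
All pieces are centred on the centroidal x-axis, so I = ΣĪ (holes subtracted) = 36.4632 in⁴.
Repeating about the centroidal y-axis gives I_y = 83.8014 in⁴.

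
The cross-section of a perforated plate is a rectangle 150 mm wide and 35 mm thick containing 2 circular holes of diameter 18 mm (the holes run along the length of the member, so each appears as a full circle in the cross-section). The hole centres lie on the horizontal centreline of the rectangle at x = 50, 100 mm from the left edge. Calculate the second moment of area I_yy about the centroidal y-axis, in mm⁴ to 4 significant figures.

Decompose the section into non-overlapping parts with the origin at the bottom-left of its bounding rectangle.
Plate: 150 × 35, A = 5 250 mm², x = 75 mm, Ī = 9 843 750 mm⁴.
Hole 1 (subtracted): ⌀18, A = 254.469 mm², x = 50 mm, Ī = 5 153 mm⁴.
Hole 2 (subtracted): ⌀18, A = 254.469 mm², x = 100 mm, Ī = 5 153 mm⁴.
By symmetry the centroid is at mid-width, x̄ = 75 mm.
Transfer each piece to the centroidal y-axis using Ī + A·d² with d = x − 75:
  plate: d = 0 mm → contributes +9 843 750 mm⁴
  hole 1: d = -25 mm → contributes −164 196 mm⁴
  hole 2: d = 25 mm → contributes −164 196 mm⁴
Total I = 9 515 358 mm⁴.

I_yy ≈ 9.515 × 10⁶ mm⁴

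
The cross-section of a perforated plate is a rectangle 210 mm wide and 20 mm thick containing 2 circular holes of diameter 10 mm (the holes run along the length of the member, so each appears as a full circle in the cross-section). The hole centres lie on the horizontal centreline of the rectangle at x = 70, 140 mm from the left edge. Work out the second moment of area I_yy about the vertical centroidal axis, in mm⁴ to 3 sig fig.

Decompose the section into non-overlapping parts with the origin at the bottom-left of its bounding rectangle.
Plate: 210 × 20, A = 4 200 mm², x = 105 mm, Ī = 15 435 000 mm⁴.
Hole 1 (subtracted): ⌀10, A = 78.54 mm², x = 70 mm, Ī = 490.87 mm⁴.
Hole 2 (subtracted): ⌀10, A = 78.54 mm², x = 140 mm, Ī = 490.87 mm⁴.
By symmetry the centroid is at mid-width, x̄ = 105 mm.
Transfer each piece to the vertical centroidal axis using Ī + A·d² with d = x − 105:
  plate: d = 0 mm → contributes +15 435 000 mm⁴
  hole 1: d = -35 mm → contributes −96 702 mm⁴
  hole 2: d = 35 mm → contributes −96 702 mm⁴
Total I = 15 241 596 mm⁴.

I_yy ≈ 1.52 × 10⁷ mm⁴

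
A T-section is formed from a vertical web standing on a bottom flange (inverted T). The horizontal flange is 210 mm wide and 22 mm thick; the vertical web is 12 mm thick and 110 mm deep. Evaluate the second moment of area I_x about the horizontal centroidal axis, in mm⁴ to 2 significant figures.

I_x ≈ 6.0 × 10⁶ mm⁴

Break the section into simple shapes (no overlaps), measuring from the bottom-left corner of the bounding box.
Flange: 210 × 22, A = 4 620 mm², y = 11 mm, Ī = 186 340 mm⁴.
Web: 12 × 110, A = 1 320 mm², y = 77 mm, Ī = 1 331 000 mm⁴.
Centroid: ȳ = ΣA·y / ΣA = 25.67 mm.
Transfer each piece to the horizontal centroidal axis using Ī + A·d² with d = y − 25.67:
  flange: d = -14.67 mm → contributes +1 180 153 mm⁴
  web: d = 51.33 mm → contributes +4 809 347 mm⁴
Total I = 5 989 500 mm⁴.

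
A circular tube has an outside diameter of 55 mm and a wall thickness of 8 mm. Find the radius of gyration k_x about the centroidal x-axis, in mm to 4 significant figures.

k_x ≈ 16.86 mm

Split into non-overlapping primitives; take the origin at the lower-left of the bounding box.
Outer circle: ⌀55, A = 2375.83 mm², y = 27.5 mm, Ī = 449 180 mm⁴.
Bore (subtracted): ⌀39, A = 1194.59 mm², y = 27.5 mm, Ī = 113 561 mm⁴.
By symmetry the centroid is at mid-height, ȳ = 27.5 mm.
All pieces are centred on the centroidal x-axis, so I = ΣĪ (holes subtracted) = 335 619 mm⁴.
Radius of gyration: k = √(I/A) = √(335 619 / 1181.24) = 16.856 mm.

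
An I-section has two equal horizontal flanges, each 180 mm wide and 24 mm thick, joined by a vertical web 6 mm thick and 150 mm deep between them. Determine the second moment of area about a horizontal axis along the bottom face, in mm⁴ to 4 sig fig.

Decompose the section into non-overlapping parts with the origin at the bottom-left of its bounding rectangle.
Bottom flange: 180 × 24, A = 4 320 mm², y = 12 mm, Ī = 207 360 mm⁴.
Web: 6 × 150, A = 900 mm², y = 99 mm, Ī = 1 687 500 mm⁴.
Top flange: 180 × 24, A = 4 320 mm², y = 186 mm, Ī = 207 360 mm⁴.
Transfer each piece to a horizontal axis along the bottom face using Ī + A·d² with d = y − 0:
  bottom flange: d = 12 mm → contributes +829 440 mm⁴
  web: d = 99 mm → contributes +10 508 400 mm⁴
  top flange: d = 186 mm → contributes +149 662 080 mm⁴
Total I = 160 999 920 mm⁴.

I_base ≈ 1.610 × 10⁸ mm⁴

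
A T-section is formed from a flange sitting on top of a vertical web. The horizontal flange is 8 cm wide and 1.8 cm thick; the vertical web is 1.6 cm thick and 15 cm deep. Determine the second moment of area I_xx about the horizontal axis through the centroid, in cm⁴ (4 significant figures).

I_xx ≈ 1089 cm⁴

Treat the section as a set of non-overlapping primitives; coordinates are from the bounding-box lower-left.
Flange: 8 × 1.8, A = 14.4 cm², y = 15.9 cm, Ī = 3.888 cm⁴.
Web: 1.6 × 15, A = 24 cm², y = 7.5 cm, Ī = 450 cm⁴.
Centroid: ȳ = ΣA·y / ΣA = 10.65 cm.
Transfer each piece to the horizontal axis through the centroid using Ī + A·d² with d = y − 10.65:
  flange: d = 5.25 cm → contributes +400.788 cm⁴
  web: d = -3.15 cm → contributes +688.14 cm⁴
Total I = 1088.93 cm⁴.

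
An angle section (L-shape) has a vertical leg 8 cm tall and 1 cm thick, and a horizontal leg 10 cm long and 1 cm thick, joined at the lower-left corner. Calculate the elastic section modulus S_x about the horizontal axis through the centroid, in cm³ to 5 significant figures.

S_x ≈ 16.282 cm³

Treat the section as a set of non-overlapping primitives; coordinates are from the bounding-box lower-left.
Vertical leg: 1 × 8, A = 8 cm², y = 4 cm, Ī = 42.66667 cm⁴.
Horizontal leg (remainder): 9 × 1, A = 9 cm², y = 0.5 cm, Ī = 0.75 cm⁴.
Centroid: ȳ = ΣA·y / ΣA = 2.147059 cm.
Transfer each piece to the horizontal axis through the centroid using Ī + A·d² with d = y − 2.147059:
  vertical leg: d = 1.852941 cm → contributes +70.13379 cm⁴
  horizontal leg (remainder): d = -1.647059 cm → contributes +25.16522 cm⁴
Total I = 95.29902 cm⁴.
Extreme fibre distance c = 5.852941 cm; S = I/c = 16.28224 cm³.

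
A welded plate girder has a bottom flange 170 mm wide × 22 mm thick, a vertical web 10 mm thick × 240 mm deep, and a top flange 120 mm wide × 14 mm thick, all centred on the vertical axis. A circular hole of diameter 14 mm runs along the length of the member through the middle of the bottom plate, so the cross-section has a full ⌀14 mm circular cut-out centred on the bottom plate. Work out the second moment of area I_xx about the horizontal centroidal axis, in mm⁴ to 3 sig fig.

Break the section into simple shapes (no overlaps), measuring from the bottom-left corner of the bounding box.
Bottom plate: 170 × 22, A = 3 740 mm², y = 11 mm, Ī = 150 847 mm⁴.
Web plate: 10 × 240, A = 2 400 mm², y = 142 mm, Ī = 11 520 000 mm⁴.
Top plate: 120 × 14, A = 1 680 mm², y = 269 mm, Ī = 27 440 mm⁴.
Hole (subtracted): ⌀14, A = 153.94 mm², y = 11 mm, Ī = 1885.7 mm⁴.
Centroid: ȳ = ΣA·y / ΣA = 108.55 mm.
Transfer each piece to the horizontal centroidal axis using Ī + A·d² with d = y − 108.55:
  bottom plate: d = -97.552 mm → contributes +35 742 186 mm⁴
  web plate: d = 33.448 mm → contributes +14 205 038 mm⁴
  top plate: d = 160.45 mm → contributes +43 276 599 mm⁴
  hole: d = -97.552 mm → contributes −1 466 822 mm⁴
Total I = 91 757 002 mm⁴.

I_xx ≈ 9.18 × 10⁷ mm⁴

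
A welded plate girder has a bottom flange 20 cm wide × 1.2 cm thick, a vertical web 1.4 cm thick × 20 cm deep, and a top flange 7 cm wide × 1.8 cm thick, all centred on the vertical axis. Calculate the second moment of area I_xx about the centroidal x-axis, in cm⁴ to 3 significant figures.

I_xx ≈ 4920 cm⁴

Decompose the section into non-overlapping parts with the origin at the bottom-left of its bounding rectangle.
Bottom plate: 20 × 1.2, A = 24 cm², y = 0.6 cm, Ī = 2.88 cm⁴.
Web plate: 1.4 × 20, A = 28 cm², y = 11.2 cm, Ī = 933.33 cm⁴.
Top plate: 7 × 1.8, A = 12.6 cm², y = 22.1 cm, Ī = 3.402 cm⁴.
Centroid: ȳ = ΣA·y / ΣA = 9.3879 cm.
Transfer each piece to the centroidal x-axis using Ī + A·d² with d = y − 9.3879:
  bottom plate: d = -8.7879 cm → contributes +1856.3 cm⁴
  web plate: d = 1.8121 cm → contributes +1025.3 cm⁴
  top plate: d = 12.712 cm → contributes +2039.5 cm⁴
Total I = 4921.1 cm⁴.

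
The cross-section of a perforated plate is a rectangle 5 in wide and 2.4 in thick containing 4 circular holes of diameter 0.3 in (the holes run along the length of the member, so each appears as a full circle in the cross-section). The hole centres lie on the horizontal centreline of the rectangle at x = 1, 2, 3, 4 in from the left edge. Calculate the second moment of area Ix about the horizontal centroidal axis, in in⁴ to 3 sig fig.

Split into non-overlapping primitives; take the origin at the lower-left of the bounding box.
Plate: 5 × 2.4, A = 12 in², y = 1.2 in, Ī = 5.76 in⁴.
Hole 1 (subtracted): ⌀0.3, A = 0.070686 in², y = 1.2 in, Ī = 0.00039761 in⁴.
Hole 2 (subtracted): ⌀0.3, A = 0.070686 in², y = 1.2 in, Ī = 0.00039761 in⁴.
Hole 3 (subtracted): ⌀0.3, A = 0.070686 in², y = 1.2 in, Ī = 0.00039761 in⁴.
Hole 4 (subtracted): ⌀0.3, A = 0.070686 in², y = 1.2 in, Ī = 0.00039761 in⁴.
By symmetry the centroid is at mid-height, ȳ = 1.2 in.
All pieces are centred on the horizontal centroidal axis, so I = ΣĪ (holes subtracted) = 5.7584 in⁴.

Ix ≈ 5.76 in⁴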